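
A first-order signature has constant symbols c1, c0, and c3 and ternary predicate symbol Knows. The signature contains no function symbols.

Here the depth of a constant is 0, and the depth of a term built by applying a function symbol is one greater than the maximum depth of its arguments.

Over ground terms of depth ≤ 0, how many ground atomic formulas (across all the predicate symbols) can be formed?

First count ground terms of depth ≤ 0.
With no function symbols every ground term is a constant, so there are exactly 3 ground terms at every depth bound.
N_0 = 3
So |H| = 3.
Ground atoms are formed by filling each argument slot of a predicate with a term from H, so an r-ary predicate gives |H|^r atoms:
  Knows: 3^3 = 27
Total ground atoms: 27.

27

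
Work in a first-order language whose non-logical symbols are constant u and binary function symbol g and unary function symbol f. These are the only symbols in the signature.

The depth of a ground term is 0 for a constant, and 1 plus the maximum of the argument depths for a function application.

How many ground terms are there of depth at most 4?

33673

Let N_k = |{terms of depth ≤ k}|. Then N_0 = 1 and N_k = 1 + N_{k-1}^2 + N_{k-1} for k ≥ 1 (one summand per function symbol, arity giving the exponent).
N_0 = 1
N_1 = 1 + 1^2 + 1 = 3
N_2 = 1 + 3^2 + 3 = 13
N_3 = 1 + 13^2 + 13 = 183
N_4 = 1 + 183^2 + 183 = 33673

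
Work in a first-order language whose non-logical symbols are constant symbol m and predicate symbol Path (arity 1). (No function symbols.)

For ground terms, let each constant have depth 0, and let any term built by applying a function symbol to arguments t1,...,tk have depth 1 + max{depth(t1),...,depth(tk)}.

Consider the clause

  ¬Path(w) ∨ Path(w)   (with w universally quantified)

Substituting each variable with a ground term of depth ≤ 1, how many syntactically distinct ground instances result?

1

Ground terms of depth ≤ 1:
  With no function symbols every ground term is a constant, so there is exactly 1 ground term at every depth bound.
  N_0 = 1
  N_1 = 1
  Explicitly: m.
So there is exactly 1 ground term available for substitution.
The variable w ranges independently over the available ground terms, and distinct assignments produce distinct instances.
Number of ground instances = 1.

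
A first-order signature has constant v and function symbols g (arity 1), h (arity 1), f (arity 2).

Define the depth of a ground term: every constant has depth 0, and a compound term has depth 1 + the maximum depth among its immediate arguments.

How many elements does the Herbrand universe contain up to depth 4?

Let N_k = |{terms of depth ≤ k}|. Then N_0 = 1 and N_k = 1 + N_{k-1} + N_{k-1} + N_{k-1}^2 for k ≥ 1 (one summand per function symbol, arity giving the exponent).
N_0 = 1
N_1 = 1 + 1 + 1 + 1^2 = 4
N_2 = 1 + 4 + 4 + 4^2 = 25
N_3 = 1 + 25 + 25 + 25^2 = 676
N_4 = 1 + 676 + 676 + 676^2 = 458329

458329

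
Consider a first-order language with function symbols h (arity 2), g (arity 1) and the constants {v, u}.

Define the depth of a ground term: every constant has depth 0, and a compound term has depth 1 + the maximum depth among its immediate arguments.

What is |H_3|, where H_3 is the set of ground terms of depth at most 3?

If N_k denotes the number of depth-≤k ground terms, the 2 constants give N_0 = 2, and each function symbol of arity r contributes N_{k-1}^r new terms at level k: N_k = 2 + N_{k-1}^2 + N_{k-1}.
N_0 = 2
N_1 = 2 + 2^2 + 2 = 8
N_2 = 2 + 8^2 + 8 = 74
N_3 = 2 + 74^2 + 74 = 5552

5552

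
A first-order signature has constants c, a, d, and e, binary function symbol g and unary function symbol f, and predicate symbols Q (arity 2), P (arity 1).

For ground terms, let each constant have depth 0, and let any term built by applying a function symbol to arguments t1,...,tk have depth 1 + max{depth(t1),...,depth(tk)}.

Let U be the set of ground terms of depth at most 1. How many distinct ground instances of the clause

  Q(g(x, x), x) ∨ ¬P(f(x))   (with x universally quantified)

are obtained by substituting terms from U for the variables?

24

Ground terms of depth ≤ 1:
  If N_k denotes the number of depth-≤k ground terms, the 4 constants give N_0 = 4, and each function symbol of arity r contributes N_{k-1}^r new terms at level k: N_k = 4 + N_{k-1}^2 + N_{k-1}.
  N_0 = 4
  N_1 = 4 + 4^2 + 4 = 24
So there are 24 ground terms available for substitution.
The variable x ranges independently over the available ground terms, and distinct assignments produce distinct instances.
Number of ground instances = 24.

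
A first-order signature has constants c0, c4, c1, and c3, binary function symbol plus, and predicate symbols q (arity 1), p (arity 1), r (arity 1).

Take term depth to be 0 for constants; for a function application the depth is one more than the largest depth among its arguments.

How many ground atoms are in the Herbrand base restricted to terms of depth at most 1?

First count ground terms of depth ≤ 1.
Write N_k for the number of ground terms of depth ≤ k. A term of depth ≤ k is either a constant or a function symbol applied to arguments of depth ≤ k−1, so N_k = 4 + N_{k-1}^2.
N_0 = 4
N_1 = 4 + 4^2 = 20
So |H| = 20.
Each predicate of arity r yields |H|^r ground atoms (one per choice of an r-tuple from H):
  q: 20;  p: 20;  r: 20
Total ground atoms: 20 + 20 + 20 = 60.

60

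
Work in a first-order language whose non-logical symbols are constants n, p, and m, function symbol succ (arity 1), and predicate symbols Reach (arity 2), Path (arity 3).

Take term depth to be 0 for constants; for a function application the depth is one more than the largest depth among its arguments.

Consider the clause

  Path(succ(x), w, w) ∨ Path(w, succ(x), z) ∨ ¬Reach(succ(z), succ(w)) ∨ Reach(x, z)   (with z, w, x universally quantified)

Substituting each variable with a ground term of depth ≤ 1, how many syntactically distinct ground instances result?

216

Ground terms of depth ≤ 1:
  Let N_k = |{terms of depth ≤ k}|. Then N_0 = 3 and N_k = 3 + N_{k-1} for k ≥ 1 (one summand per function symbol, arity giving the exponent).
  N_0 = 3
  N_1 = 3 + 3 = 6
  Explicitly: n, p, m, succ(n), succ(p), succ(m).
So there are 6 ground terms available for substitution.
There are 3 variables to instantiate (z, w, x), each occurring in at least one literal, so different choices give different ground instances.
Number of ground instances = 6^3 = 216.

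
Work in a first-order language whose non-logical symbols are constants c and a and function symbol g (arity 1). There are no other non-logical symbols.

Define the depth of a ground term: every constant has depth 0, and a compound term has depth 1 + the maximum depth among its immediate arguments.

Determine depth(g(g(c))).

2

depth(g(c)) = 1 + depth(c) = 1 + 0 = 1
depth(g(g(c))) = 1 + depth(g(c)) = 1 + 1 = 2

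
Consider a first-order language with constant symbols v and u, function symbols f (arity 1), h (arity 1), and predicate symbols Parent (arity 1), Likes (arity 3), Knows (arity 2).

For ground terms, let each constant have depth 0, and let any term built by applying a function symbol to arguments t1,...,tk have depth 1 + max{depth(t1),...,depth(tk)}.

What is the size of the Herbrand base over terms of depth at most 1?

First count ground terms of depth ≤ 1.
Let N_k count ground terms of depth at most k. Each non-constant term of depth ≤ k is some function symbol applied to depth-≤(k−1) arguments, giving N_k = 2 + N_{k-1} + N_{k-1}.
N_0 = 2
N_1 = 2 + 2 + 2 = 6
So |H| = 6.
For each predicate symbol, the number of ground atoms is |H| raised to its arity; summing:
  Parent: 6;  Likes: 6^3 = 216;  Knows: 6^2 = 36
Total ground atoms: 6 + 216 + 36 = 258.

258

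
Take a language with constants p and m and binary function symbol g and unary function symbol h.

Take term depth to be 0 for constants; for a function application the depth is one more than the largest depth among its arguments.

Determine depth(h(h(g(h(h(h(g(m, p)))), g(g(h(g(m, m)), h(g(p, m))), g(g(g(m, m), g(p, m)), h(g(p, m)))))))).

7

depth(g(m, p)) = 1 + max(0, 0) = 1
depth(h(g(m, p))) = 1 + depth(g(m, p)) = 1 + 1 = 2
depth(h(h(g(m, p)))) = 1 + depth(h(g(m, p))) = 1 + 2 = 3
depth(h(h(h(g(m, p))))) = 1 + depth(h(h(g(m, p)))) = 1 + 3 = 4
depth(g(m, m)) = 1 + max(0, 0) = 1
depth(h(g(m, m))) = 1 + depth(g(m, m)) = 1 + 1 = 2
depth(g(p, m)) = 1 + max(0, 0) = 1
depth(h(g(p, m))) = 1 + depth(g(p, m)) = 1 + 1 = 2
depth(g(h(g(m, m)), h(g(p, m)))) = 1 + max(2, 2) = 3
depth(g(g(m, m), g(p, m))) = 1 + max(1, 1) = 2
depth(g(g(g(m, m), g(p, m)), h(g(p, m)))) = 1 + max(2, 2) = 3
depth(g(g(h(g(m, m)), h(g(p, m))), g(g(g(m, m), g(p, m)), h(g(p, m))))) = 1 + max(3, 3) = 4
depth(g(h(h(h(g(m, p)))), g(g(h(g(m, m)), h(g(p, m))), g(g(g(m, m), g(p, m)), h(g(p, m)))))) = 1 + max(4, 4) = 5
depth(h(g(h(h(h(g(m, p)))), g(g(h(g(m, m)), h(g(p, m))), g(g(g(m, m), g(p, m)), h(g(p, m))))))) = 1 + depth(g(h(h(h(g(m, p)))), g(g(h(g(m, m)), h(g(p, m))), g(g(g(m, m), g(p, m)), h(g(p, m)))))) = 1 + 5 = 6
depth(h(h(g(h(h(h(g(m, p)))), g(g(h(g(m, m)), h(g(p, m))), g(g(g(m, m), g(p, m)), h(g(p, m)))))))) = 1 + depth(h(g(h(h(h(g(m, p)))), g(g(h(g(m, m)), h(g(p, m))), g(g(g(m, m), g(p, m)), h(g(p, m))))))) = 1 + 6 = 7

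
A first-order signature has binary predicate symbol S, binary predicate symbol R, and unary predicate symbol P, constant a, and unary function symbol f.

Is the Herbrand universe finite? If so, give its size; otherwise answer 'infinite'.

The signature has at least one function symbol (f, arity 1) and at least one constant (a).
Iterating f gives infinitely many distinct ground terms: a, f(a), f(f(a)), ...
So the Herbrand universe is infinite.

infinite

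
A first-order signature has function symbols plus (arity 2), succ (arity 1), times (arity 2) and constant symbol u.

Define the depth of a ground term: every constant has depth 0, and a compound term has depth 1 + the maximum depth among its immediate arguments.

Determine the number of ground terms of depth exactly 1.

If N_k denotes the number of depth-≤k ground terms, the 1 constant gives N_0 = 1, and each function symbol of arity r contributes N_{k-1}^r new terms at level k: N_k = 1 + N_{k-1}^2 + N_{k-1} + N_{k-1}^2.
N_0 = 1
N_1 = 1 + 1^2 + 1 + 1^2 = 4
Terms of depth exactly 1: N_1 − N_0 = 4 − 1 = 3.

3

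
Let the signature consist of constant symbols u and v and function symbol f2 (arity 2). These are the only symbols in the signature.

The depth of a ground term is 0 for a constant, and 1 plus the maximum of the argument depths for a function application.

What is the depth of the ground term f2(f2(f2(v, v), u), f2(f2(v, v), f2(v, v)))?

3

depth(f2(v, v)) = 1 + max(0, 0) = 1
depth(f2(f2(v, v), u)) = 1 + max(1, 0) = 2
depth(f2(f2(v, v), f2(v, v))) = 1 + max(1, 1) = 2
depth(f2(f2(f2(v, v), u), f2(f2(v, v), f2(v, v)))) = 1 + max(2, 2) = 3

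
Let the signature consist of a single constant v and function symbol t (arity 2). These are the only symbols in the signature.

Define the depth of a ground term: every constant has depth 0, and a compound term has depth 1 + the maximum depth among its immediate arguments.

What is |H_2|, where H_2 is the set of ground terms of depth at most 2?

5

If N_k denotes the number of depth-≤k ground terms, the 1 constant gives N_0 = 1, and each function symbol of arity r contributes N_{k-1}^r new terms at level k: N_k = 1 + N_{k-1}^2.
N_0 = 1
N_1 = 1 + 1^2 = 2
N_2 = 1 + 2^2 = 5
Explicitly: v, t(v, v), t(v, t(v, v)), t(t(v, v), v), t(t(v, v), t(v, v)).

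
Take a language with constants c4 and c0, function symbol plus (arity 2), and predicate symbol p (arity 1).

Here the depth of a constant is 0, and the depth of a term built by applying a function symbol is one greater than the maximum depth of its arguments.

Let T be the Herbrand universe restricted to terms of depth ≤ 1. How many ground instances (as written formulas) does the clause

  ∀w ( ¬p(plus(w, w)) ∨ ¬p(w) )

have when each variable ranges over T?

Ground terms of depth ≤ 1:
  Let N_k = |{terms of depth ≤ k}|. Then N_0 = 2 and N_k = 2 + N_{k-1}^2 for k ≥ 1 (one summand per function symbol, arity giving the exponent).
  N_0 = 2
  N_1 = 2 + 2^2 = 6
So there are 6 ground terms available for substitution.
There is 1 variable to instantiate (w),  occurring in at least one literal, so different choices give different ground instances.
Number of ground instances = 6.

6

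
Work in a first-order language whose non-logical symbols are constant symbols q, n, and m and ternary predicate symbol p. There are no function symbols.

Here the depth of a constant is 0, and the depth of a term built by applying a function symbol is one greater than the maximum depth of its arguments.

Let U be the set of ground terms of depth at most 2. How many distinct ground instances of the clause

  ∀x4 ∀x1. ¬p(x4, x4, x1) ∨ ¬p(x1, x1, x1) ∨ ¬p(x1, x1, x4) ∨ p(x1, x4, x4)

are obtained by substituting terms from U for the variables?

Ground terms of depth ≤ 2:
  With no function symbols every ground term is a constant, so there are exactly 3 ground terms at every depth bound.
  N_0 = 3
  N_1 = 3
  N_2 = 3
So there are 3 ground terms available for substitution.
The clause has 2 distinct variables (x4, x1), each appearing in the body. In the free term algebra distinct substitutions yield syntactically distinct ground instances.
Number of ground instances = 3^2 = 9.

9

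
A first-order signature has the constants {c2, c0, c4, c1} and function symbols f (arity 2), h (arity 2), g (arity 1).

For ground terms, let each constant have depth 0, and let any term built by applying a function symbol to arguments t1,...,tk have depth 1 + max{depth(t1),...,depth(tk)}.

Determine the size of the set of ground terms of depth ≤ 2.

If N_k denotes the number of depth-≤k ground terms, the 4 constants give N_0 = 4, and each function symbol of arity r contributes N_{k-1}^r new terms at level k: N_k = 4 + N_{k-1}^2 + N_{k-1}^2 + N_{k-1}.
N_0 = 4
N_1 = 4 + 4^2 + 4^2 + 4 = 40
N_2 = 4 + 40^2 + 40^2 + 40 = 3244

3244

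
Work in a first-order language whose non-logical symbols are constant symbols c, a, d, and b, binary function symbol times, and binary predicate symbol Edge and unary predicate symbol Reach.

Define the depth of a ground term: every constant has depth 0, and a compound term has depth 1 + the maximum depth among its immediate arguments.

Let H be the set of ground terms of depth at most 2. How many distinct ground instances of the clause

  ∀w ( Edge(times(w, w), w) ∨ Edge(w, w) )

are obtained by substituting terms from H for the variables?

404

Ground terms of depth ≤ 2:
  Write N_k for the number of ground terms of depth ≤ k. A term of depth ≤ k is either a constant or a function symbol applied to arguments of depth ≤ k−1, so N_k = 4 + N_{k-1}^2.
  N_0 = 4
  N_1 = 4 + 4^2 = 20
  N_2 = 4 + 20^2 = 404
So there are 404 ground terms available for substitution.
There is 1 variable to instantiate (w),  occurring in at least one literal, so different choices give different ground instances.
Number of ground instances = 404.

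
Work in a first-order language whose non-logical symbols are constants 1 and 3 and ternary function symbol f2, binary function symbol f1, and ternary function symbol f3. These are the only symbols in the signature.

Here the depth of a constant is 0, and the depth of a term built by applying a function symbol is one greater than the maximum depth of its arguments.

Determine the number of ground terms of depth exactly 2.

If N_k denotes the number of depth-≤k ground terms, the 2 constants give N_0 = 2, and each function symbol of arity r contributes N_{k-1}^r new terms at level k: N_k = 2 + N_{k-1}^3 + N_{k-1}^2 + N_{k-1}^3.
N_0 = 2
N_1 = 2 + 2^3 + 2^2 + 2^3 = 22
N_2 = 2 + 22^3 + 22^2 + 22^3 = 21782
Terms of depth exactly 2: N_2 − N_1 = 21782 − 22 = 21760.

21760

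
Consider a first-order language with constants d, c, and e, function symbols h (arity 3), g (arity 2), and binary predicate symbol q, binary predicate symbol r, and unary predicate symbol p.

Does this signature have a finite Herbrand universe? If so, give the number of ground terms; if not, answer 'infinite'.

The signature has at least one function symbol (h, arity 3) and at least one constant (d).
Iterating h gives infinitely many distinct ground terms: d, h(d, d, d), h(h(d, d, d), h(d, d, d), h(d, d, d)), ...
So the Herbrand universe is infinite.

infinite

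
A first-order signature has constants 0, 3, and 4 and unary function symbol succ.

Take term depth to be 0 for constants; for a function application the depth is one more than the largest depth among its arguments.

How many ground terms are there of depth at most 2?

Write N_k for the number of ground terms of depth ≤ k. A term of depth ≤ k is either a constant or a function symbol applied to arguments of depth ≤ k−1, so N_k = 3 + N_{k-1}.
N_0 = 3
N_1 = 3 + 3 = 6
N_2 = 3 + 6 = 9

9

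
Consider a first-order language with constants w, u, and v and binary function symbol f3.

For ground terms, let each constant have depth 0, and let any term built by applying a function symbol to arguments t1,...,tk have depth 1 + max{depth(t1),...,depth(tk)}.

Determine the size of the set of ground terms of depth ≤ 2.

Let N_k = |{terms of depth ≤ k}|. Then N_0 = 3 and N_k = 3 + N_{k-1}^2 for k ≥ 1 (one summand per function symbol, arity giving the exponent).
N_0 = 3
N_1 = 3 + 3^2 = 12
N_2 = 3 + 12^2 = 147

147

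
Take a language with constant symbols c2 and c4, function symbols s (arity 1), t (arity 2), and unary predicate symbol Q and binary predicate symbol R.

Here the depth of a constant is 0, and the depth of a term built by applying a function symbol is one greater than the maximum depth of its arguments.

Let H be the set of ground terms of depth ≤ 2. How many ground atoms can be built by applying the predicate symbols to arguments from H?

5550

First count ground terms of depth ≤ 2.
Let N_k count ground terms of depth at most k. Each non-constant term of depth ≤ k is some function symbol applied to depth-≤(k−1) arguments, giving N_k = 2 + N_{k-1} + N_{k-1}^2.
N_0 = 2
N_1 = 2 + 2 + 2^2 = 8
N_2 = 2 + 8 + 8^2 = 74
So |H| = 74.
A ground atom is a predicate applied to a tuple of terms from H, so the count is the sum over predicates of |H|^arity:
  Q: 74;  R: 74^2 = 5476
Total ground atoms: 74 + 5476 = 5550.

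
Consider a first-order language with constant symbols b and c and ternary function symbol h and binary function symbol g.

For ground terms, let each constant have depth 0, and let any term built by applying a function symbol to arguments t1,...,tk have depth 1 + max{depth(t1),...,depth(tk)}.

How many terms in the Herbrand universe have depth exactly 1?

12

Write N_k for the number of ground terms of depth ≤ k. A term of depth ≤ k is either a constant or a function symbol applied to arguments of depth ≤ k−1, so N_k = 2 + N_{k-1}^3 + N_{k-1}^2.
N_0 = 2
N_1 = 2 + 2^3 + 2^2 = 14
Terms of depth exactly 1: N_1 − N_0 = 14 − 2 = 12.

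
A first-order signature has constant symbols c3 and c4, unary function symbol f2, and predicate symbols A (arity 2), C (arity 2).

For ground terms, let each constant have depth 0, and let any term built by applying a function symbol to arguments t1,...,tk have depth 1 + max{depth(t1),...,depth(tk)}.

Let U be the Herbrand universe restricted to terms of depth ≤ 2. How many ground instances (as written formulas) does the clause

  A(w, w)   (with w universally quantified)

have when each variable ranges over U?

Ground terms of depth ≤ 2:
  If N_k denotes the number of depth-≤k ground terms, the 2 constants give N_0 = 2, and each function symbol of arity r contributes N_{k-1}^r new terms at level k: N_k = 2 + N_{k-1}.
  N_0 = 2
  N_1 = 2 + 2 = 4
  N_2 = 2 + 4 = 6
  Explicitly: c3, c4, f2(c3), f2(c4), f2(f2(c3)), f2(f2(c4)).
So there are 6 ground terms available for substitution.
The variable w ranges independently over the available ground terms, and distinct assignments produce distinct instances.
Number of ground instances = 6.

6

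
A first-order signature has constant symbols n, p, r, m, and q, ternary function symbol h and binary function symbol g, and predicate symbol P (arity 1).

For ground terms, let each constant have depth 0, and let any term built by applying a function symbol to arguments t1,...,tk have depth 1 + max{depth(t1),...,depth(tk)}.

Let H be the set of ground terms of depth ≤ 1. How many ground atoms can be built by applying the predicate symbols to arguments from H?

First count ground terms of depth ≤ 1.
Let N_k = |{terms of depth ≤ k}|. Then N_0 = 5 and N_k = 5 + N_{k-1}^3 + N_{k-1}^2 for k ≥ 1 (one summand per function symbol, arity giving the exponent).
N_0 = 5
N_1 = 5 + 5^3 + 5^2 = 155
So |H| = 155.
A ground atom is a predicate applied to a tuple of terms from H, so the count is the sum over predicates of |H|^arity:
  P: 155
Total ground atoms: 155.

155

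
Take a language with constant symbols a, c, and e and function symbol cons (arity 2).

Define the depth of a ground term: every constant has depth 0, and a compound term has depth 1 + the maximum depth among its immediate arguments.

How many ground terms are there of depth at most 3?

Write N_k for the number of ground terms of depth ≤ k. A term of depth ≤ k is either a constant or a function symbol applied to arguments of depth ≤ k−1, so N_k = 3 + N_{k-1}^2.
N_0 = 3
N_1 = 3 + 3^2 = 12
N_2 = 3 + 12^2 = 147
N_3 = 3 + 147^2 = 21612

21612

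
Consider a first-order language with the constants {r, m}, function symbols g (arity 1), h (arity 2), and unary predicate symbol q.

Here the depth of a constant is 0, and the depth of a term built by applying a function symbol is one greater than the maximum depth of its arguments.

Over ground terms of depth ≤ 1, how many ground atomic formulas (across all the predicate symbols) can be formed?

8

First count ground terms of depth ≤ 1.
Let N_k count ground terms of depth at most k. Each non-constant term of depth ≤ k is some function symbol applied to depth-≤(k−1) arguments, giving N_k = 2 + N_{k-1} + N_{k-1}^2.
N_0 = 2
N_1 = 2 + 2 + 2^2 = 8
So |H| = 8.
Each predicate of arity r yields |H|^r ground atoms (one per choice of an r-tuple from H):
  q: 8
Total ground atoms: 8.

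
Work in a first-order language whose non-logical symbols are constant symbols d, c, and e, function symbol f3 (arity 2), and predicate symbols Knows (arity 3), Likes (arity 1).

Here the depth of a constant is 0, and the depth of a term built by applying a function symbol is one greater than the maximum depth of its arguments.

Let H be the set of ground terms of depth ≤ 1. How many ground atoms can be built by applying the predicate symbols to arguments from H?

1740

First count ground terms of depth ≤ 1.
Let N_k count ground terms of depth at most k. Each non-constant term of depth ≤ k is some function symbol applied to depth-≤(k−1) arguments, giving N_k = 3 + N_{k-1}^2.
N_0 = 3
N_1 = 3 + 3^2 = 12
Explicitly: d, c, e, f3(d, d), f3(d, c), f3(d, e), f3(c, d), f3(c, c), f3(c, e), f3(e, d), f3(e, c), f3(e, e).
So |H| = 12.
A ground atom is a predicate applied to a tuple of terms from H, so the count is the sum over predicates of |H|^arity:
  Knows: 12^3 = 1728;  Likes: 12
Total ground atoms: 1728 + 12 = 1740.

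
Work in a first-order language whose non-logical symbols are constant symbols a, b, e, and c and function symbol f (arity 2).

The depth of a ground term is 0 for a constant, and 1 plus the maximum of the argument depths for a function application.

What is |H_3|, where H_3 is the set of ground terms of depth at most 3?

163220

Write N_k for the number of ground terms of depth ≤ k. A term of depth ≤ k is either a constant or a function symbol applied to arguments of depth ≤ k−1, so N_k = 4 + N_{k-1}^2.
N_0 = 4
N_1 = 4 + 4^2 = 20
N_2 = 4 + 20^2 = 404
N_3 = 4 + 404^2 = 163220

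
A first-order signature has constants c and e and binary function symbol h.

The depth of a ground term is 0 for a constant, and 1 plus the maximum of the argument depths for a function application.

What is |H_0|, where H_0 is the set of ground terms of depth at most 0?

If N_k denotes the number of depth-≤k ground terms, the 2 constants give N_0 = 2, and each function symbol of arity r contributes N_{k-1}^r new terms at level k: N_k = 2 + N_{k-1}^2.
N_0 = 2
Explicitly: c, e.

2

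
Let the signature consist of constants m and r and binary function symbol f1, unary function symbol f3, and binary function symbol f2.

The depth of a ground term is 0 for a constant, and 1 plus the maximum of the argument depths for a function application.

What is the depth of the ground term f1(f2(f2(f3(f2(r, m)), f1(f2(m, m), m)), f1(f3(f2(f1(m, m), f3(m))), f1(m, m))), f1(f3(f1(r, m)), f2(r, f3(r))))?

6

depth(f2(r, m)) = 1 + max(0, 0) = 1
depth(f3(f2(r, m))) = 1 + depth(f2(r, m)) = 1 + 1 = 2
depth(f2(m, m)) = 1 + max(0, 0) = 1
depth(f1(f2(m, m), m)) = 1 + max(1, 0) = 2
depth(f2(f3(f2(r, m)), f1(f2(m, m), m))) = 1 + max(2, 2) = 3
depth(f1(m, m)) = 1 + max(0, 0) = 1
depth(f3(m)) = 1 + depth(m) = 1 + 0 = 1
depth(f2(f1(m, m), f3(m))) = 1 + max(1, 1) = 2
depth(f3(f2(f1(m, m), f3(m)))) = 1 + depth(f2(f1(m, m), f3(m))) = 1 + 2 = 3
depth(f1(f3(f2(f1(m, m), f3(m))), f1(m, m))) = 1 + max(3, 1) = 4
depth(f2(f2(f3(f2(r, m)), f1(f2(m, m), m)), f1(f3(f2(f1(m, m), f3(m))), f1(m, m)))) = 1 + max(3, 4) = 5
depth(f1(r, m)) = 1 + max(0, 0) = 1
depth(f3(f1(r, m))) = 1 + depth(f1(r, m)) = 1 + 1 = 2
depth(f3(r)) = 1 + depth(r) = 1 + 0 = 1
depth(f2(r, f3(r))) = 1 + max(0, 1) = 2
depth(f1(f3(f1(r, m)), f2(r, f3(r)))) = 1 + max(2, 2) = 3
depth(f1(f2(f2(f3(f2(r, m)), f1(f2(m, m), m)), f1(f3(f2(f1(m, m), f3(m))), f1(m, m))), f1(f3(f1(r, m)), f2(r, f3(r))))) = 1 + max(5, 3) = 6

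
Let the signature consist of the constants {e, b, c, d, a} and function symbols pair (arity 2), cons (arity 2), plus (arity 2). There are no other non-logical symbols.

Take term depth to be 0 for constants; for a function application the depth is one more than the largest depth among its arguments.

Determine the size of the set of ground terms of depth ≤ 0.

If N_k denotes the number of depth-≤k ground terms, the 5 constants give N_0 = 5, and each function symbol of arity r contributes N_{k-1}^r new terms at level k: N_k = 5 + N_{k-1}^2 + N_{k-1}^2 + N_{k-1}^2.
N_0 = 5
Explicitly: e, b, c, d, a.

5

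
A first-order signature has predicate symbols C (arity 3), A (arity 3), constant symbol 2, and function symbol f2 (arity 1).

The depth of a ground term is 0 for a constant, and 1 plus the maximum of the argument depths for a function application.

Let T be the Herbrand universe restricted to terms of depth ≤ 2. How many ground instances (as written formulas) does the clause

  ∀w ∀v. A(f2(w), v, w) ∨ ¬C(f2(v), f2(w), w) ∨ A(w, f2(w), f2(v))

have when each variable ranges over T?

9

Ground terms of depth ≤ 2:
  If N_k denotes the number of depth-≤k ground terms, the 1 constant gives N_0 = 1, and each function symbol of arity r contributes N_{k-1}^r new terms at level k: N_k = 1 + N_{k-1}.
  N_0 = 1
  N_1 = 1 + 1 = 2
  N_2 = 1 + 2 = 3
So there are 3 ground terms available for substitution.
The body mentions every one of the 2 quantified variables; since ground terms form a free algebra, no two substitutions collapse to the same formula.
Number of ground instances = 3^2 = 9.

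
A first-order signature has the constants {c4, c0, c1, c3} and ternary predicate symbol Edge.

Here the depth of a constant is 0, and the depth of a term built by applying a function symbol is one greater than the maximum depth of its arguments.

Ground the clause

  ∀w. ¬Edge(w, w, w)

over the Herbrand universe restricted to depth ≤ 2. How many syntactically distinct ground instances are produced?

Ground terms of depth ≤ 2:
  With no function symbols every ground term is a constant, so there are exactly 4 ground terms at every depth bound.
  N_0 = 4
  N_1 = 4
  N_2 = 4
  Explicitly: c4, c0, c1, c3.
So there are 4 ground terms available for substitution.
The body mentions the single quantified variable w; since ground terms form a free algebra, no two substitutions collapse to the same formula.
Number of ground instances = 4.

4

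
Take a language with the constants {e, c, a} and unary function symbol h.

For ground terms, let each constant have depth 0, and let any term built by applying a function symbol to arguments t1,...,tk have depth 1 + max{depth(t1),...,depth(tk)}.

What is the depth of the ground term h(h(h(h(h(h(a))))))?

6

depth(h(a)) = 1 + depth(a) = 1 + 0 = 1
depth(h(h(a))) = 1 + depth(h(a)) = 1 + 1 = 2
depth(h(h(h(a)))) = 1 + depth(h(h(a))) = 1 + 2 = 3
depth(h(h(h(h(a))))) = 1 + depth(h(h(h(a)))) = 1 + 3 = 4
depth(h(h(h(h(h(a)))))) = 1 + depth(h(h(h(h(a))))) = 1 + 4 = 5
depth(h(h(h(h(h(h(a))))))) = 1 + depth(h(h(h(h(h(a)))))) = 1 + 5 = 6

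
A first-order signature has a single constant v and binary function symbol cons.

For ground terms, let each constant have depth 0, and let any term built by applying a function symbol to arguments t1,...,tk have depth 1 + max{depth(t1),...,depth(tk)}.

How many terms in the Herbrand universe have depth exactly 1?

Let N_k count ground terms of depth at most k. Each non-constant term of depth ≤ k is some function symbol applied to depth-≤(k−1) arguments, giving N_k = 1 + N_{k-1}^2.
N_0 = 1
N_1 = 1 + 1^2 = 2
Terms of depth exactly 1: N_1 − N_0 = 2 − 1 = 1.

1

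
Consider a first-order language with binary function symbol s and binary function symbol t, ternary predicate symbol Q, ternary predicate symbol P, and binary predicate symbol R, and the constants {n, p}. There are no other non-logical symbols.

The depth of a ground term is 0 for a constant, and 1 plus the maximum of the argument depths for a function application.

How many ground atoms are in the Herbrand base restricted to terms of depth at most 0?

First count ground terms of depth ≤ 0.
Write N_k for the number of ground terms of depth ≤ k. A term of depth ≤ k is either a constant or a function symbol applied to arguments of depth ≤ k−1, so N_k = 2 + N_{k-1}^2 + N_{k-1}^2.
N_0 = 2
So |H| = 2.
Each predicate of arity r yields |H|^r ground atoms (one per choice of an r-tuple from H):
  Q: 2^3 = 8;  P: 2^3 = 8;  R: 2^2 = 4
Total ground atoms: 8 + 8 + 4 = 20.

20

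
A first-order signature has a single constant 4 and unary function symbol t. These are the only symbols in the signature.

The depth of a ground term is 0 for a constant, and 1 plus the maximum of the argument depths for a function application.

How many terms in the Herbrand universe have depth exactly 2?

Write N_k for the number of ground terms of depth ≤ k. A term of depth ≤ k is either a constant or a function symbol applied to arguments of depth ≤ k−1, so N_k = 1 + N_{k-1}.
N_0 = 1
N_1 = 1 + 1 = 2
N_2 = 1 + 2 = 3
Terms of depth exactly 2: N_2 − N_1 = 3 − 2 = 1.

1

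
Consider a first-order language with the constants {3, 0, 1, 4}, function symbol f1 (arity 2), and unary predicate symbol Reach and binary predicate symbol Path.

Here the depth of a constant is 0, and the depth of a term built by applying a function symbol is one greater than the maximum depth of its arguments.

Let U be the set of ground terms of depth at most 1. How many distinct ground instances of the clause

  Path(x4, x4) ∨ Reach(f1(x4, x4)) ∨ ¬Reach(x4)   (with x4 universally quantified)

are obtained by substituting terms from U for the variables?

Ground terms of depth ≤ 1:
  Let N_k = |{terms of depth ≤ k}|. Then N_0 = 4 and N_k = 4 + N_{k-1}^2 for k ≥ 1 (one summand per function symbol, arity giving the exponent).
  N_0 = 4
  N_1 = 4 + 4^2 = 20
So there are 20 ground terms available for substitution.
The body mentions the single quantified variable x4; since ground terms form a free algebra, no two substitutions collapse to the same formula.
Number of ground instances = 20.

20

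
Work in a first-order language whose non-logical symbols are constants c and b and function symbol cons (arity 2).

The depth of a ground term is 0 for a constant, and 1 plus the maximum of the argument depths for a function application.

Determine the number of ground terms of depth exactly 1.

Count level by level. With function symbols cons/2, the terms of depth ≤ k are the 2 constants together with each function applied to depth-≤(k−1) tuples, so N_k = 2 + N_{k-1}^2.
N_0 = 2
N_1 = 2 + 2^2 = 6
Terms of depth exactly 1: N_1 − N_0 = 6 − 2 = 4.

4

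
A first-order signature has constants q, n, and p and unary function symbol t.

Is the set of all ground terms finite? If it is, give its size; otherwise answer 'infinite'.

infinite

The signature has at least one function symbol (t, arity 1) and at least one constant (q).
Iterating t gives infinitely many distinct ground terms: q, t(q), t(t(q)), ...
So the Herbrand universe is infinite.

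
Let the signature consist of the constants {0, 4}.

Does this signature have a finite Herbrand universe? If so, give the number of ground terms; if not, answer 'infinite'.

2

There are no function symbols, so every ground term is one of the 2 constants.
The Herbrand universe is {0, 4}, which is finite with 2 elements.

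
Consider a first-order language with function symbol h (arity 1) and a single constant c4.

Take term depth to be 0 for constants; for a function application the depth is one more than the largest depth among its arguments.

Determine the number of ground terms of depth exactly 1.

1

Count level by level. With function symbols h/1, the terms of depth ≤ k are the 1 constant together with each function applied to depth-≤(k−1) tuples, so N_k = 1 + N_{k-1}.
N_0 = 1
N_1 = 1 + 1 = 2
Terms of depth exactly 1: N_1 − N_0 = 2 − 1 = 1.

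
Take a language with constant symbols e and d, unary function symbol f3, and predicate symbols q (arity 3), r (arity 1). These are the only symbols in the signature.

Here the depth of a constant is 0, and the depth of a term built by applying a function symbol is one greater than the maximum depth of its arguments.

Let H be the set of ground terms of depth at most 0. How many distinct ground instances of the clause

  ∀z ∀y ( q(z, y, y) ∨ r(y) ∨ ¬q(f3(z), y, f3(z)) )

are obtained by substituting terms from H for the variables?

4

Ground terms of depth ≤ 0:
  Count level by level. With function symbols f3/1, the terms of depth ≤ k are the 2 constants together with each function applied to depth-≤(k−1) tuples, so N_k = 2 + N_{k-1}.
  N_0 = 2
  Explicitly: e, d.
So there are 2 ground terms available for substitution.
There are 2 variables to instantiate (z, y), each occurring in at least one literal, so different choices give different ground instances.
Number of ground instances = 2^2 = 4.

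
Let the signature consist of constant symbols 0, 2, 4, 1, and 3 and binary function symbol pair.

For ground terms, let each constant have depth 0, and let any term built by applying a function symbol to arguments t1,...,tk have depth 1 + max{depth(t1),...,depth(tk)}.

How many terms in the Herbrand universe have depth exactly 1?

If N_k denotes the number of depth-≤k ground terms, the 5 constants give N_0 = 5, and each function symbol of arity r contributes N_{k-1}^r new terms at level k: N_k = 5 + N_{k-1}^2.
N_0 = 5
N_1 = 5 + 5^2 = 30
Terms of depth exactly 1: N_1 − N_0 = 30 − 5 = 25.

25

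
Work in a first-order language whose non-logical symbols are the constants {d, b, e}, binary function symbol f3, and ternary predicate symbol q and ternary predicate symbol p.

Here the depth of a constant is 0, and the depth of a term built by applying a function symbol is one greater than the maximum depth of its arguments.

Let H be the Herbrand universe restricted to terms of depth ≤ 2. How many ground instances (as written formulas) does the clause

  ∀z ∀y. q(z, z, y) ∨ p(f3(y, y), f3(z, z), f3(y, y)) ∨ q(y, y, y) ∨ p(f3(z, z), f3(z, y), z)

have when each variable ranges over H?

Ground terms of depth ≤ 2:
  Let N_k count ground terms of depth at most k. Each non-constant term of depth ≤ k is some function symbol applied to depth-≤(k−1) arguments, giving N_k = 3 + N_{k-1}^2.
  N_0 = 3
  N_1 = 3 + 3^2 = 12
  N_2 = 3 + 12^2 = 147
So there are 147 ground terms available for substitution.
There are 2 variables to instantiate (z, y), each occurring in at least one literal, so different choices give different ground instances.
Number of ground instances = 147^2 = 21609.

21609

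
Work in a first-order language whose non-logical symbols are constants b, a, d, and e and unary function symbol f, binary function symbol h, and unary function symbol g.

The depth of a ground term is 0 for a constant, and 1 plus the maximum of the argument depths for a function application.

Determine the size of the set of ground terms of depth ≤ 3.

714028

Let N_k count ground terms of depth at most k. Each non-constant term of depth ≤ k is some function symbol applied to depth-≤(k−1) arguments, giving N_k = 4 + N_{k-1} + N_{k-1}^2 + N_{k-1}.
N_0 = 4
N_1 = 4 + 4 + 4^2 + 4 = 28
N_2 = 4 + 28 + 28^2 + 28 = 844
N_3 = 4 + 844 + 844^2 + 844 = 714028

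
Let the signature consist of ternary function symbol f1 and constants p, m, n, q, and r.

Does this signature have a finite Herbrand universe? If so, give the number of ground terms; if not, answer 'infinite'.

The signature has at least one function symbol (f1, arity 3) and at least one constant (p).
Iterating f1 gives infinitely many distinct ground terms: p, f1(p, p, p), f1(f1(p, p, p), f1(p, p, p), f1(p, p, p)), ...
So the Herbrand universe is infinite.

infinite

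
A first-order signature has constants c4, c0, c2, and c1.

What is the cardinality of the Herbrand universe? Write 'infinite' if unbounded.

There are no function symbols, so every ground term is one of the 4 constants.
The Herbrand universe is {c4, c0, c2, c1}, which is finite with 4 elements.

4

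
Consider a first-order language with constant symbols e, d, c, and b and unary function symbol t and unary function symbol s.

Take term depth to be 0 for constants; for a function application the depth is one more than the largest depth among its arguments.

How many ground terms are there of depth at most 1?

Write N_k for the number of ground terms of depth ≤ k. A term of depth ≤ k is either a constant or a function symbol applied to arguments of depth ≤ k−1, so N_k = 4 + N_{k-1} + N_{k-1}.
N_0 = 4
N_1 = 4 + 4 + 4 = 12

12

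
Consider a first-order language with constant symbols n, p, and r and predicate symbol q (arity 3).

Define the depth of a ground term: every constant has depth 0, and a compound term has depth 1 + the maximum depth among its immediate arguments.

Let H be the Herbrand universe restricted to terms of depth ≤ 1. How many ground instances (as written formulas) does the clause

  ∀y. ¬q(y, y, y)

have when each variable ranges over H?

Ground terms of depth ≤ 1:
  With no function symbols every ground term is a constant, so there are exactly 3 ground terms at every depth bound.
  N_0 = 3
  N_1 = 3
  Explicitly: n, p, r.
So there are 3 ground terms available for substitution.
There is 1 variable to instantiate (y),  occurring in at least one literal, so different choices give different ground instances.
Number of ground instances = 3.

3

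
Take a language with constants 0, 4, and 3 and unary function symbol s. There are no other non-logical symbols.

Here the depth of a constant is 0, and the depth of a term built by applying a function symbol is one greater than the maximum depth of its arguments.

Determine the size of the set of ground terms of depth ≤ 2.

Let N_k = |{terms of depth ≤ k}|. Then N_0 = 3 and N_k = 3 + N_{k-1} for k ≥ 1 (one summand per function symbol, arity giving the exponent).
N_0 = 3
N_1 = 3 + 3 = 6
N_2 = 3 + 6 = 9
Explicitly: 0, 4, 3, s(0), s(4), s(3), s(s(0)), s(s(4)), s(s(3)).

9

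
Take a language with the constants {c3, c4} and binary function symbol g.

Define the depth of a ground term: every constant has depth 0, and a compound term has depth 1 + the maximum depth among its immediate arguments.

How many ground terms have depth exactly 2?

Count level by level. With function symbols g/2, the terms of depth ≤ k are the 2 constants together with each function applied to depth-≤(k−1) tuples, so N_k = 2 + N_{k-1}^2.
N_0 = 2
N_1 = 2 + 2^2 = 6
N_2 = 2 + 6^2 = 38
Terms of depth exactly 2: N_2 − N_1 = 38 − 6 = 32.

32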